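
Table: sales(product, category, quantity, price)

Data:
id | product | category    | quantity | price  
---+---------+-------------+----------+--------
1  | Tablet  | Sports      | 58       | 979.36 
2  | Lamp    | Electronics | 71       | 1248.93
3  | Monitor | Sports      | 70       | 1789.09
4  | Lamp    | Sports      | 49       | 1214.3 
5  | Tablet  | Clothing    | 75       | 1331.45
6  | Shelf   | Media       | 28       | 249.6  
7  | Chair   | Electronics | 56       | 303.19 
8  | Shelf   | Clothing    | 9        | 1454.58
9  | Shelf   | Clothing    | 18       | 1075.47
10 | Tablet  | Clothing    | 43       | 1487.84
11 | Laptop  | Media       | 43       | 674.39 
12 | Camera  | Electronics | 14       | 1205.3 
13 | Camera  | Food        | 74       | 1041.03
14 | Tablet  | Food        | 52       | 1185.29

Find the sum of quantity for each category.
SELECT category, SUM(quantity) as result
FROM sales
GROUP BY category

Result:
  Clothing: 145
  Electronics: 141
  Food: 126
  Media: 71
  Sports: 177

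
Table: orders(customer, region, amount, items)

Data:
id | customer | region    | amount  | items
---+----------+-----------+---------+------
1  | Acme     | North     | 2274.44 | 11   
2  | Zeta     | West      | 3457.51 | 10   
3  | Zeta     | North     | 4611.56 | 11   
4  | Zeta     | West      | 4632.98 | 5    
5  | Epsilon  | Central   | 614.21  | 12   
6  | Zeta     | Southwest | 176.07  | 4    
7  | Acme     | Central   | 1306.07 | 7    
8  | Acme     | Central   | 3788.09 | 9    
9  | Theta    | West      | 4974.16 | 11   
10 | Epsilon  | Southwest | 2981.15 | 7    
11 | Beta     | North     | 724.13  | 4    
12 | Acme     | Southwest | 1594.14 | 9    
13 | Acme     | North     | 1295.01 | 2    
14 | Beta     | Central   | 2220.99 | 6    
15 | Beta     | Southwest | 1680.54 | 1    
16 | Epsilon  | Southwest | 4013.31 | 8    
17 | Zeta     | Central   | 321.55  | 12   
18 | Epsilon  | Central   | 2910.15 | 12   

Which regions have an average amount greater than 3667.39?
SELECT region, AVG(amount)
FROM orders
GROUP BY region
HAVING AVG(amount) > 3667.39

Result:
  West: avg=4354.88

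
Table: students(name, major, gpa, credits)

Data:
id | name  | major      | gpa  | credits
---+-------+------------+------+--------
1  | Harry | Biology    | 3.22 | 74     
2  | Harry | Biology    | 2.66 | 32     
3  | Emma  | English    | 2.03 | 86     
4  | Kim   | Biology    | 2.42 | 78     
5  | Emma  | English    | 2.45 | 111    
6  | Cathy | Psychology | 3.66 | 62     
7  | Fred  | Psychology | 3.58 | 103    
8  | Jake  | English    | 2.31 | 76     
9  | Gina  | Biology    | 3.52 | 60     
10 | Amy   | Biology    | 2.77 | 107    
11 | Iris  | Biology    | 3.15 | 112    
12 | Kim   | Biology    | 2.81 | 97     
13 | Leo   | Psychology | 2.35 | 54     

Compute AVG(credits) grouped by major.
SELECT major, AVG(credits) as result
FROM students
GROUP BY major

Result:
  Biology: 80.00
  English: 91.00
  Psychology: 73.00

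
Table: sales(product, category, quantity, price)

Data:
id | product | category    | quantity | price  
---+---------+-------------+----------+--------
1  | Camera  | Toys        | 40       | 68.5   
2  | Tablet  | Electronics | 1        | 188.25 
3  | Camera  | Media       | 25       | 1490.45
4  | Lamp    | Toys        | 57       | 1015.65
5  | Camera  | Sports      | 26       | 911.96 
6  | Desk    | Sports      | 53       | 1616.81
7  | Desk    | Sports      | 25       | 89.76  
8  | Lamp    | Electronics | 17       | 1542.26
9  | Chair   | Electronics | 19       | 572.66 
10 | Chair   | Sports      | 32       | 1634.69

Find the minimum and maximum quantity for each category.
SELECT category, MIN(quantity), MAX(quantity)
FROM sales
GROUP BY category

Result:
  Electronics: min=1, max=19
  Media: min=25, max=25
  Sports: min=25, max=53
  Toys: min=40, max=57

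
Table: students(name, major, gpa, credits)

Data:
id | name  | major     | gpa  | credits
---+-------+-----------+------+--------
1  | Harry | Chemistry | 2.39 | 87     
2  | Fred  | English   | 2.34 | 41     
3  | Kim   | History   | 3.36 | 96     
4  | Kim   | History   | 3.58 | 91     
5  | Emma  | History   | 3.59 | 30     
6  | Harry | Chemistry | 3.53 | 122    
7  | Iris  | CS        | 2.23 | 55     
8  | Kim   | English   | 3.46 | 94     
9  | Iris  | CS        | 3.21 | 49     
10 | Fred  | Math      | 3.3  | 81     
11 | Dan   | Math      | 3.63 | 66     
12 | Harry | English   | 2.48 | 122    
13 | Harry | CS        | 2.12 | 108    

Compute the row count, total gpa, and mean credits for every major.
SELECT major,
       COUNT(*) as cnt,
       SUM(gpa) as total_gpa,
       AVG(credits) as avg_credits
FROM students
GROUP BY major

Result:
  CS: 3 records, 7.56 total gpa, 70.67 avg credits
  Chemistry: 2 records, 5.92 total gpa, 104.50 avg credits
  English: 3 records, 8.28 total gpa, 85.67 avg credits
  History: 3 records, 10.53 total gpa, 72.33 avg credits
  Math: 2 records, 6.93 total gpa, 73.50 avg credits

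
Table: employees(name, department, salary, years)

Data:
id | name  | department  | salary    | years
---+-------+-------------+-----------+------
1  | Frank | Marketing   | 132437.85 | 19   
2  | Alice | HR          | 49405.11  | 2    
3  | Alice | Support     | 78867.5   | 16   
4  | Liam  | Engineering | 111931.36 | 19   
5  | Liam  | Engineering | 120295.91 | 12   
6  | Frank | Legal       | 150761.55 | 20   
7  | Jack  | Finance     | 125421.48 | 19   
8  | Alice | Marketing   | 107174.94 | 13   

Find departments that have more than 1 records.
SELECT department, COUNT(*) as cnt
FROM employees
GROUP BY department
HAVING COUNT(*) > 1

Result:
  Engineering: 2
  Marketing: 2

Note: HAVING filters groups after aggregation, WHERE filters rows before.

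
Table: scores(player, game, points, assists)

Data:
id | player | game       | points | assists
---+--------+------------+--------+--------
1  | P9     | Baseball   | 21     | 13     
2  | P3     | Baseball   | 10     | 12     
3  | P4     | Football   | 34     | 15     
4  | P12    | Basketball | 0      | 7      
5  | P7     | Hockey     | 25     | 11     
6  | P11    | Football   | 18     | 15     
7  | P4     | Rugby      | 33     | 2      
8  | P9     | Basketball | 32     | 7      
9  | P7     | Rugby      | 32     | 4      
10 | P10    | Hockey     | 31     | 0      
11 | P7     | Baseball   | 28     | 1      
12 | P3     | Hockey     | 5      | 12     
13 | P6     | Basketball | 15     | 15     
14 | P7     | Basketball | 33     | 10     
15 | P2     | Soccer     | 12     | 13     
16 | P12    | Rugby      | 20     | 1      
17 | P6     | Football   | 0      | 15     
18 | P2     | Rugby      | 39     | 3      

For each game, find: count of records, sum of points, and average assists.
SELECT game,
       COUNT(*) as cnt,
       SUM(points) as total_points,
       AVG(assists) as avg_assists
FROM scores
GROUP BY game

Result:
  Baseball: 3 records, 59 total points, 8.67 avg assists
  Basketball: 4 records, 80 total points, 9.75 avg assists
  Football: 3 records, 52 total points, 15.00 avg assists
  Hockey: 3 records, 61 total points, 7.67 avg assists
  Rugby: 4 records, 124 total points, 2.50 avg assists
  Soccer: 1 records, 12 total points, 13.00 avg assists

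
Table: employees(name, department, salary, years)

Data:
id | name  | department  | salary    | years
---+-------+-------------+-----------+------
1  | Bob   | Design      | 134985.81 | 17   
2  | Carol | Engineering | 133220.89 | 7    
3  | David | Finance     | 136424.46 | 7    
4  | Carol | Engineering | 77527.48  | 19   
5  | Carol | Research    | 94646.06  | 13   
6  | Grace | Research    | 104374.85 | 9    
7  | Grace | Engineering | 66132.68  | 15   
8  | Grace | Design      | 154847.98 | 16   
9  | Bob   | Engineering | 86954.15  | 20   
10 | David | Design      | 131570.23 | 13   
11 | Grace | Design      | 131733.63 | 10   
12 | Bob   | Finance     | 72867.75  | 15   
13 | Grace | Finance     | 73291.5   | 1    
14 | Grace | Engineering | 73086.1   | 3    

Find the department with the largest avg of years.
SELECT department, AVG(years) as val
FROM employees
GROUP BY department
ORDER BY val DESC
LIMIT 1

Result: Design with avg(years) = 14.00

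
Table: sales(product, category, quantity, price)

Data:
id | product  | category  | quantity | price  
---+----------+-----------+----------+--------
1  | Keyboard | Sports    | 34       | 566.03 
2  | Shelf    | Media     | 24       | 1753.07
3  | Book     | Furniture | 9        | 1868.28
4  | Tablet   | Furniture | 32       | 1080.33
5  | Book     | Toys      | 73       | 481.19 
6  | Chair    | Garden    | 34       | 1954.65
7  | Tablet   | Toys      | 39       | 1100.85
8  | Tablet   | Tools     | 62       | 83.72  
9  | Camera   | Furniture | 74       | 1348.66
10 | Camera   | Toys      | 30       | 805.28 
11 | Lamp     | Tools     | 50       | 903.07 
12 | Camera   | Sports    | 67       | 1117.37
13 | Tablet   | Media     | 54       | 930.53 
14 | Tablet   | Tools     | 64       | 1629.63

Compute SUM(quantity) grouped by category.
SELECT category, SUM(quantity) as result
FROM sales
GROUP BY category

Result:
  Furniture: 115
  Garden: 34
  Media: 78
  Sports: 101
  Tools: 176
  Toys: 142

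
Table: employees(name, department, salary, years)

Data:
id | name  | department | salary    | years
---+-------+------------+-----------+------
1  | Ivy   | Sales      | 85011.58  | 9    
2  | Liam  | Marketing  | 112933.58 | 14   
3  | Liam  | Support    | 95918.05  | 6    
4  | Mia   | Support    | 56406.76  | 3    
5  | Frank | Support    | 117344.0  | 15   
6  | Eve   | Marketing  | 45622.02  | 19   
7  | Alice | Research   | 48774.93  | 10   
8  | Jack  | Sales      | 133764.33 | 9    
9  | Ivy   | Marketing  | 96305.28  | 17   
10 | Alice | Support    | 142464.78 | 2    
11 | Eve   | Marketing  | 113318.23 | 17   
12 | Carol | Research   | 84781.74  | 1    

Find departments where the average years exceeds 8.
SELECT department, AVG(years)
FROM employees
GROUP BY department
HAVING AVG(years) > 8

Result:
  Marketing: avg=16.75
  Sales: avg=9.00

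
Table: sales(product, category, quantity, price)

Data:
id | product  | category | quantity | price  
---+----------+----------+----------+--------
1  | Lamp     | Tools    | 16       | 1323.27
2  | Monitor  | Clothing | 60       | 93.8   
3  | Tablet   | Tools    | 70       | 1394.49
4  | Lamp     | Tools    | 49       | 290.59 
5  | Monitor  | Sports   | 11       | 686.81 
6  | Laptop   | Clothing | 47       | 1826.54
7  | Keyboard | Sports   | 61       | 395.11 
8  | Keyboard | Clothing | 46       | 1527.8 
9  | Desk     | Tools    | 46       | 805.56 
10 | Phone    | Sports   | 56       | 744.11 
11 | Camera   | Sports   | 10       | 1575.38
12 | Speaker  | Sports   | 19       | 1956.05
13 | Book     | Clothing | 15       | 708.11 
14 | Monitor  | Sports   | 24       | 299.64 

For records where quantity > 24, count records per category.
SELECT category, COUNT(*)
FROM sales
WHERE quantity > 24
GROUP BY category

Note: WHERE filters rows before grouping.

Result:
  Clothing: 3
  Sports: 2
  Tools: 3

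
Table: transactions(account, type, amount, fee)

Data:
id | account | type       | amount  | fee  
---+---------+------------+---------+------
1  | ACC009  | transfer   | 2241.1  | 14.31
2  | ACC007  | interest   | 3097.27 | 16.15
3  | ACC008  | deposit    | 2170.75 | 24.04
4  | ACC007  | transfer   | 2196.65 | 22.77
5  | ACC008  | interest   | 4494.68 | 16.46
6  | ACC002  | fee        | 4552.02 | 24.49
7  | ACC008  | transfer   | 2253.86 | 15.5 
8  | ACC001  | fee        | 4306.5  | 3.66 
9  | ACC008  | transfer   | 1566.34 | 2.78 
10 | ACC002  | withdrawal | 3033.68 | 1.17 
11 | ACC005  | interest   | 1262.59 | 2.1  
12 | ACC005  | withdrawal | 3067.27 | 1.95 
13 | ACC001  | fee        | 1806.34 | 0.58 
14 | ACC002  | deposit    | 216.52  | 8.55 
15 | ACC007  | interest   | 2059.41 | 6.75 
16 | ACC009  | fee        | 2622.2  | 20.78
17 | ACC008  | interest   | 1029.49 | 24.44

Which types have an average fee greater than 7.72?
SELECT type, AVG(fee)
FROM transactions
GROUP BY type
HAVING AVG(fee) > 7.72

Result:
  deposit: avg=16.30
  fee: avg=12.38
  interest: avg=13.18
  transfer: avg=13.84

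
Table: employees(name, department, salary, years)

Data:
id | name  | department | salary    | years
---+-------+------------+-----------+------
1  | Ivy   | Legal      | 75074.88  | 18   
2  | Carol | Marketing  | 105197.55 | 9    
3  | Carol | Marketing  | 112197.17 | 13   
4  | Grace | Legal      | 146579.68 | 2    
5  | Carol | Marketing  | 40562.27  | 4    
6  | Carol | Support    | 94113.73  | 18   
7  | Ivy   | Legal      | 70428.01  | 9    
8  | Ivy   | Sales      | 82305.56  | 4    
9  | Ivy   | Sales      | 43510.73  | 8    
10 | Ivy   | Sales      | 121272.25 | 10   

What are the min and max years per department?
SELECT department, MIN(years), MAX(years)
FROM employees
GROUP BY department

Result:
  Legal: min=2, max=18
  Marketing: min=4, max=13
  Sales: min=4, max=10
  Support: min=18, max=18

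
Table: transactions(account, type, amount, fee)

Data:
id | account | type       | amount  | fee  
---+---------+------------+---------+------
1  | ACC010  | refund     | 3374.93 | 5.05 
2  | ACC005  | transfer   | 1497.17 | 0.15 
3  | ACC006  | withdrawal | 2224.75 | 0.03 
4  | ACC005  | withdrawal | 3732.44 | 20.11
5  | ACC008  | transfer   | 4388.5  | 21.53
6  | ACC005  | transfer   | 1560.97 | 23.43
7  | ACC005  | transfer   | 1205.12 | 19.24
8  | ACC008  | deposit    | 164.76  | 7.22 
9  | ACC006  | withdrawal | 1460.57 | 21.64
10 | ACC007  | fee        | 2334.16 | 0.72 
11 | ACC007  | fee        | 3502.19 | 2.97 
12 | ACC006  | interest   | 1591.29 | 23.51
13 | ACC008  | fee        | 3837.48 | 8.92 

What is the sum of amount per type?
SELECT type, SUM(amount) as result
FROM transactions
GROUP BY type

Result:
  deposit: 164.76
  fee: 9673.83
  interest: 1591.29
  refund: 3374.93
  transfer: 8651.76
  withdrawal: 7417.76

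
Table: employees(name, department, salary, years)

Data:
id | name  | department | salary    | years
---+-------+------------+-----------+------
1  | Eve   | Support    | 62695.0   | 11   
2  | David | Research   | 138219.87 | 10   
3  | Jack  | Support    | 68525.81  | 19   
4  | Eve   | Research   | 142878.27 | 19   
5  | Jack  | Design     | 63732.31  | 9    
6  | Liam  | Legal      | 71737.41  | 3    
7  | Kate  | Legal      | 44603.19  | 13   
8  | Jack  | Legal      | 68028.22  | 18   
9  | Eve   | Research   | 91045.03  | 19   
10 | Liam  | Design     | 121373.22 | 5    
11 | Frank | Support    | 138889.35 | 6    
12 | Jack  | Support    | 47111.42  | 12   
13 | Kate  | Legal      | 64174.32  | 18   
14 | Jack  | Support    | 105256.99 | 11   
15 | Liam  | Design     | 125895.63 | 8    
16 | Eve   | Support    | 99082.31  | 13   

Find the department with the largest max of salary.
SELECT department, MAX(salary) as val
FROM employees
GROUP BY department
ORDER BY val DESC
LIMIT 1

Result: Research with max(salary) = 142878.27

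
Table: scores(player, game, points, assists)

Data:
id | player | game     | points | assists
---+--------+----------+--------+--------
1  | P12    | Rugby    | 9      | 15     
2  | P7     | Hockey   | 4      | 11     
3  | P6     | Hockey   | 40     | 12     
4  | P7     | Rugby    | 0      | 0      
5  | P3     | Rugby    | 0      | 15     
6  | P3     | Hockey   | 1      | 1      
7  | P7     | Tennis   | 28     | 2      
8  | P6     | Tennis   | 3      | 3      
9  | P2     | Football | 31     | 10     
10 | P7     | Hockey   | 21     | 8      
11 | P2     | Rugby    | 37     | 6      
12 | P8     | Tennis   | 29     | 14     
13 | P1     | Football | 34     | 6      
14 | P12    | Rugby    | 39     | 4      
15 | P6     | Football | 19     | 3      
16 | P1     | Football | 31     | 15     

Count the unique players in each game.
SELECT game, COUNT(DISTINCT player)
FROM scores
GROUP BY game

Result:
  Football: 3 distinct
  Hockey: 3 distinct
  Rugby: 4 distinct
  Tennis: 3 distinct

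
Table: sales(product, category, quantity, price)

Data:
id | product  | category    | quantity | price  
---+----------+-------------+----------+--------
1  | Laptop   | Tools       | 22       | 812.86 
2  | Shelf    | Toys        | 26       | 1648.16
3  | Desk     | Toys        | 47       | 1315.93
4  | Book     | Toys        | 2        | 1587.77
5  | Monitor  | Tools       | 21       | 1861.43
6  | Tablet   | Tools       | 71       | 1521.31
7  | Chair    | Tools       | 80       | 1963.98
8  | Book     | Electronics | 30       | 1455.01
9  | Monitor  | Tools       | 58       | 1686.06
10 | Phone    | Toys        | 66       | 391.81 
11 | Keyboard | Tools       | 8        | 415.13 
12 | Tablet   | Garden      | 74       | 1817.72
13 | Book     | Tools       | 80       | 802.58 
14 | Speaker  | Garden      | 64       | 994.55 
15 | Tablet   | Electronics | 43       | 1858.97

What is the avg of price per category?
SELECT category, AVG(price) as result
FROM sales
GROUP BY category

Result:
  Electronics: 1656.99
  Garden: 1406.14
  Tools: 1294.76
  Toys: 1235.92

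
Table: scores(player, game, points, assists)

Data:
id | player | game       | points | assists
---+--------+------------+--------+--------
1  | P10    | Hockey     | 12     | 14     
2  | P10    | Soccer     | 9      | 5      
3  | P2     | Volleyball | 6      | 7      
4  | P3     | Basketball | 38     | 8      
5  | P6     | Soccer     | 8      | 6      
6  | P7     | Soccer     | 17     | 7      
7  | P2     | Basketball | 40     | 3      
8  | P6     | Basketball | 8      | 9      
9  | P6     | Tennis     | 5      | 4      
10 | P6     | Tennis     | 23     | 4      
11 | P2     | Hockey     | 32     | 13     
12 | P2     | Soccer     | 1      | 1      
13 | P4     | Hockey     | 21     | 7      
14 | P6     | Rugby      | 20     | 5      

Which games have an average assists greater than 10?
SELECT game, AVG(assists)
FROM scores
GROUP BY game
HAVING AVG(assists) > 10

Result:
  Hockey: avg=11.33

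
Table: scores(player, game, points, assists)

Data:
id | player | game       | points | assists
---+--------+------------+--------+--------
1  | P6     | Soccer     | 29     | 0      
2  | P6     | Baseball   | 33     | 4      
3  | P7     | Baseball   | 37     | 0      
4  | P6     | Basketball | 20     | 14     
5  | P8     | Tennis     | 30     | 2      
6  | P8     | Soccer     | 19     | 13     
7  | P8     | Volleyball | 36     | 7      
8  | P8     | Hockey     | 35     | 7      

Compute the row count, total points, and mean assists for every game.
SELECT game,
       COUNT(*) as cnt,
       SUM(points) as total_points,
       AVG(assists) as avg_assists
FROM scores
GROUP BY game

Result:
  Baseball: 2 records, 70 total points, 2.00 avg assists
  Basketball: 1 records, 20 total points, 14.00 avg assists
  Hockey: 1 records, 35 total points, 7.00 avg assists
  Soccer: 2 records, 48 total points, 6.50 avg assists
  Tennis: 1 records, 30 total points, 2.00 avg assists
  Volleyball: 1 records, 36 total points, 7.00 avg assists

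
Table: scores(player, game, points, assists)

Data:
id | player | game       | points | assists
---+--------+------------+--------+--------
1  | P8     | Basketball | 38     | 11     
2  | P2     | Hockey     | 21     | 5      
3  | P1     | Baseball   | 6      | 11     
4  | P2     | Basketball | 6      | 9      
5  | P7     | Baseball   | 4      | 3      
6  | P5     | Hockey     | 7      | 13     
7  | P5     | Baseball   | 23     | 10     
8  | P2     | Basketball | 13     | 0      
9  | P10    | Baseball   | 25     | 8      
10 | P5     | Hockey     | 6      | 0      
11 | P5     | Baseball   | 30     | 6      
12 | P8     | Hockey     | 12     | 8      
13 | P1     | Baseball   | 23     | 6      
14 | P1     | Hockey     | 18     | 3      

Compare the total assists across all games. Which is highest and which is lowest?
SELECT game, SUM(assists)
FROM scores
GROUP BY game
ORDER BY SUM(assists)

All groups:
  Basketball: 20
  Hockey: 29
  Baseball: 44

Highest: Baseball (44)
Lowest: Basketball (20)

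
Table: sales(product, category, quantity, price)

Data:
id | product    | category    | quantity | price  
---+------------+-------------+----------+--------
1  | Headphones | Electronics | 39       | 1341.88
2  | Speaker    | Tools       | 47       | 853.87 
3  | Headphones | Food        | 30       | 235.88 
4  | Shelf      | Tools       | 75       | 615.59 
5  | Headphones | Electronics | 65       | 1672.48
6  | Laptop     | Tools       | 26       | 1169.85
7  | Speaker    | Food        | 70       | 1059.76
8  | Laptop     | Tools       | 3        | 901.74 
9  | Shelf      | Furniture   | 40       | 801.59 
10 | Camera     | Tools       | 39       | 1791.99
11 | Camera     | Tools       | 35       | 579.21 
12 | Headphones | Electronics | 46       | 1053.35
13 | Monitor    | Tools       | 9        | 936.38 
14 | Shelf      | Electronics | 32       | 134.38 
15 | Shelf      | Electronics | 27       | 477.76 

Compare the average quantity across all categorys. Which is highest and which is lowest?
SELECT category, AVG(quantity)
FROM sales
GROUP BY category
ORDER BY AVG(quantity)

All groups:
  Tools: 33.43
  Furniture: 40.00
  Electronics: 41.80
  Food: 50.00

Highest: Food (50.00)
Lowest: Tools (33.43)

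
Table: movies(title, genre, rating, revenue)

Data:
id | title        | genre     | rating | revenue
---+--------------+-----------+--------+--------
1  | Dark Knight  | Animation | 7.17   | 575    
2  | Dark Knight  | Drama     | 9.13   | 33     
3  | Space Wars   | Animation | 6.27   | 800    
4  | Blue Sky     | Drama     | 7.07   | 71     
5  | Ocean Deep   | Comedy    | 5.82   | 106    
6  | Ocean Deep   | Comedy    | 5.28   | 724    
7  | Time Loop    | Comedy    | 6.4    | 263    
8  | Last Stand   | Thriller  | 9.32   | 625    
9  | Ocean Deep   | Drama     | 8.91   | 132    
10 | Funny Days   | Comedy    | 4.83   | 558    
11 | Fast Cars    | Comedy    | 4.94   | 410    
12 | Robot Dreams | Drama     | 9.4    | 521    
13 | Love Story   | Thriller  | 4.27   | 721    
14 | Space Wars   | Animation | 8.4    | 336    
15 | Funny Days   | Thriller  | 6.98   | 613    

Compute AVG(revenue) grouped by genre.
SELECT genre, AVG(revenue) as result
FROM movies
GROUP BY genre

Result:
  Animation: 570.33
  Comedy: 412.20
  Drama: 189.25
  Thriller: 653.00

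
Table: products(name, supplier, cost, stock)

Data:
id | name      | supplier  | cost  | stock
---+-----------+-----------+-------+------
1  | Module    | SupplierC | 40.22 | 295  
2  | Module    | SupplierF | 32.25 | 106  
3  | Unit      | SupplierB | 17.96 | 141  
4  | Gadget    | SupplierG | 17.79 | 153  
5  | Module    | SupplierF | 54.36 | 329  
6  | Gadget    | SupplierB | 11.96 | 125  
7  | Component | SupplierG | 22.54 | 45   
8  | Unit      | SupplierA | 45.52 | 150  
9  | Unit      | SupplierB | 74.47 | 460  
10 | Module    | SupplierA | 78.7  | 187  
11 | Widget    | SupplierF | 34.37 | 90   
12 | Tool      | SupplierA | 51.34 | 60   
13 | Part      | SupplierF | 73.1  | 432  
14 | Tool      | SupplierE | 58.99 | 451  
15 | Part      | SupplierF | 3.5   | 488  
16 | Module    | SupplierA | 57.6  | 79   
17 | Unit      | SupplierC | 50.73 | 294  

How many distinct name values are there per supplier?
SELECT supplier, COUNT(DISTINCT name)
FROM products
GROUP BY supplier

Result:
  SupplierA: 3 distinct
  SupplierB: 2 distinct
  SupplierC: 2 distinct
  SupplierE: 1 distinct
  SupplierF: 3 distinct
  SupplierG: 2 distinct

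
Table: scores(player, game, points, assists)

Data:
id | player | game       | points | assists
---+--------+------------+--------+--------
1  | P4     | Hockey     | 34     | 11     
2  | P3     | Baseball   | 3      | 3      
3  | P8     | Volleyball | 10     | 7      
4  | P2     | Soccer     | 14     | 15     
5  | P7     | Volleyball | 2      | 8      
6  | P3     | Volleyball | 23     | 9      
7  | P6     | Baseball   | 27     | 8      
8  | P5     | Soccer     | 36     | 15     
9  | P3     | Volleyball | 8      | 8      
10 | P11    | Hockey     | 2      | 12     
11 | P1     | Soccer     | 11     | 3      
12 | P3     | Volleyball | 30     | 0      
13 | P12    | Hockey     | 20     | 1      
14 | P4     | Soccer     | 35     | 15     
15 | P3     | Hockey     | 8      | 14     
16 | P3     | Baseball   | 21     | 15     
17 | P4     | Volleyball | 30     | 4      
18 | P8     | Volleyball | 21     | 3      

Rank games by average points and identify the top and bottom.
SELECT game, AVG(points)
FROM scores
GROUP BY game
ORDER BY AVG(points)

All groups:
  Hockey: 16.00
  Baseball: 17.00
  Volleyball: 17.71
  Soccer: 24.00

Highest: Soccer (24.00)
Lowest: Hockey (16.00)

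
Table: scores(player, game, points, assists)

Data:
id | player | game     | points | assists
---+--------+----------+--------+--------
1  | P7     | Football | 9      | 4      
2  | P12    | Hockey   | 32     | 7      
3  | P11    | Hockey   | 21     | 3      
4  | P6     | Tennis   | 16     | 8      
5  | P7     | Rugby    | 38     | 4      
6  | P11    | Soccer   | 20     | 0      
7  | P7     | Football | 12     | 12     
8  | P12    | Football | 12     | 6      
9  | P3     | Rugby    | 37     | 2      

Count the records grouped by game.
SELECT game, COUNT(*) as count
FROM scores
GROUP BY game

Result:
  Football: 3
  Hockey: 2
  Rugby: 2
  Soccer: 1
  Tennis: 1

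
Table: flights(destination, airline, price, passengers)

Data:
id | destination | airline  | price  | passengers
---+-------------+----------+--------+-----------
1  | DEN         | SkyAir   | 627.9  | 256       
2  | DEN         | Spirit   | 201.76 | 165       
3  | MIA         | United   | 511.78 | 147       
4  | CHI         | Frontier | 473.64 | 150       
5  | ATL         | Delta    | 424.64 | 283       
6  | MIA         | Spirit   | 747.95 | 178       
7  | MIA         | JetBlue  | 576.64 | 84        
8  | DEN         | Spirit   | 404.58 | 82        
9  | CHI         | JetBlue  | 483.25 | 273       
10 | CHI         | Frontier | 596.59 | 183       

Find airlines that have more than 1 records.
SELECT airline, COUNT(*) as cnt
FROM flights
GROUP BY airline
HAVING COUNT(*) > 1

Result:
  Frontier: 2
  JetBlue: 2
  Spirit: 3

Note: HAVING filters groups after aggregation, WHERE filters rows before.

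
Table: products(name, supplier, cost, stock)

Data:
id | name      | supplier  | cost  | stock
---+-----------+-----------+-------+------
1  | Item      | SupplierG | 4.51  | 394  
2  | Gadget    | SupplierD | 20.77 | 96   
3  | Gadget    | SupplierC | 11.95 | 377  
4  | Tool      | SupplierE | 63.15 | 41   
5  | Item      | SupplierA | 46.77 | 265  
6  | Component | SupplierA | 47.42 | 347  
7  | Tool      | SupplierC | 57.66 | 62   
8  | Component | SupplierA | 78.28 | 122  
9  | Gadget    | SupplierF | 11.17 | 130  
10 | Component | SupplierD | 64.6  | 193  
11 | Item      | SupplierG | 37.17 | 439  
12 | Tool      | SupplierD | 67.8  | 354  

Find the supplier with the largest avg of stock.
SELECT supplier, AVG(stock) as val
FROM products
GROUP BY supplier
ORDER BY val DESC
LIMIT 1

Result: SupplierG with avg(stock) = 416.50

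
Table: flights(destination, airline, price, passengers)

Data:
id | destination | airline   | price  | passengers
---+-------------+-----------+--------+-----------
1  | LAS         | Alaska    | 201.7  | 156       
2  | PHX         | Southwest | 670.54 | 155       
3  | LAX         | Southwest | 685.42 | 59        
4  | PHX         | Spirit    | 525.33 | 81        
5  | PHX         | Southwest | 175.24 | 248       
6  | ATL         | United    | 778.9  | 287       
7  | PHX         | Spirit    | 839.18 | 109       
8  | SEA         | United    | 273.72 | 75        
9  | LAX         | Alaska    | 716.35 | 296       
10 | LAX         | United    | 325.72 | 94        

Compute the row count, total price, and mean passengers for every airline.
SELECT airline,
       COUNT(*) as cnt,
       SUM(price) as total_price,
       AVG(passengers) as avg_passengers
FROM flights
GROUP BY airline

Result:
  Alaska: 2 records, 918.05 total price, 226.00 avg passengers
  Southwest: 3 records, 1531.20 total price, 154.00 avg passengers
  Spirit: 2 records, 1364.51 total price, 95.00 avg passengers
  United: 3 records, 1378.34 total price, 152.00 avg passengers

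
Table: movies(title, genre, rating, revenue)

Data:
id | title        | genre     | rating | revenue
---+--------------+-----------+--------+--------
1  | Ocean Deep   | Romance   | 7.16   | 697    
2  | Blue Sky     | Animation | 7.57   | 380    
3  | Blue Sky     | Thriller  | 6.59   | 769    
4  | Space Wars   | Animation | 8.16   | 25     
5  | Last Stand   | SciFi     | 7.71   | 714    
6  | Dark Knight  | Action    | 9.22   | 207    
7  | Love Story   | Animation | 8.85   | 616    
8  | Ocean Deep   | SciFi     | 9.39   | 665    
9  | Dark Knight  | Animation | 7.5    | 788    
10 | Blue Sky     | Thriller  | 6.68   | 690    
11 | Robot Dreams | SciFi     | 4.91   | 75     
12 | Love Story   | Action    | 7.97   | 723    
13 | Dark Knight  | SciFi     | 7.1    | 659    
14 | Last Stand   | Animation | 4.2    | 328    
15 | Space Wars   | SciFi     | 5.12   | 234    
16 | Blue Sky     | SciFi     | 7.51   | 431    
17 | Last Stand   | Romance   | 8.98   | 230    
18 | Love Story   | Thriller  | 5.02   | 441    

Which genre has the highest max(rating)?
SELECT genre, MAX(rating) as val
FROM movies
GROUP BY genre
ORDER BY val DESC
LIMIT 1

Result: SciFi with max(rating) = 9.39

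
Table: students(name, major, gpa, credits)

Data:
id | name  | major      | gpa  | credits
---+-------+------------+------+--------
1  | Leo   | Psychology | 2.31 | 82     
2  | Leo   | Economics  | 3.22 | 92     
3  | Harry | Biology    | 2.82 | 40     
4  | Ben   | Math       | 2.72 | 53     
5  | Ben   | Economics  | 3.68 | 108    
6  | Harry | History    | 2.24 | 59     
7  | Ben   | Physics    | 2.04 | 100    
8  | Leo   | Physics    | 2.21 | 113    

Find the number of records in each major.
SELECT major, COUNT(*) as count
FROM students
GROUP BY major

Result:
  Biology: 1
  Economics: 2
  History: 1
  Math: 1
  Physics: 2
  Psychology: 1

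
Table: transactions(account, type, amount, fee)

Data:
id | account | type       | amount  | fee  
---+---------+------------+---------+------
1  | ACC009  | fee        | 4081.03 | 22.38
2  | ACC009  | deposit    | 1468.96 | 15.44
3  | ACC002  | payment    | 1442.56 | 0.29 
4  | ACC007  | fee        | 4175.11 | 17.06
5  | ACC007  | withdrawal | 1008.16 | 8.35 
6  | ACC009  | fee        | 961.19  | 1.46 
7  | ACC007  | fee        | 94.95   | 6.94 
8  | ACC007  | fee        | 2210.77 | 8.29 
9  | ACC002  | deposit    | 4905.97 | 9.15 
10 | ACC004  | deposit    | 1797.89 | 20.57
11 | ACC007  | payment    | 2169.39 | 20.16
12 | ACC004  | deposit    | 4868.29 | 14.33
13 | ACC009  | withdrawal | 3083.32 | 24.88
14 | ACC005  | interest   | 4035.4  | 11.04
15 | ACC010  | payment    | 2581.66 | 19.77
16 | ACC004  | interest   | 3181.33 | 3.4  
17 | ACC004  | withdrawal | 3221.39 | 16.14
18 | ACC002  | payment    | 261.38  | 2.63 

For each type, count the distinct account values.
SELECT type, COUNT(DISTINCT account)
FROM transactions
GROUP BY type

Result:
  deposit: 3 distinct
  fee: 2 distinct
  interest: 2 distinct
  payment: 3 distinct
  withdrawal: 3 distinct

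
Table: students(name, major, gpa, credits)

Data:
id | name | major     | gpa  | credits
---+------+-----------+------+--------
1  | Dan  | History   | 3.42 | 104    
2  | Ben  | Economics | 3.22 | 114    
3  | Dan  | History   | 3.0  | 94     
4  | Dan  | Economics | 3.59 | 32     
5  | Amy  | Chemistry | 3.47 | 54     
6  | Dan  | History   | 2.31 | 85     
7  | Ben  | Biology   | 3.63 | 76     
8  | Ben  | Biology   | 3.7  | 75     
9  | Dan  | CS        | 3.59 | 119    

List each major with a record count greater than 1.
SELECT major, COUNT(*) as cnt
FROM students
GROUP BY major
HAVING COUNT(*) > 1

Result:
  Biology: 2
  Economics: 2
  History: 3

Note: HAVING filters groups after aggregation, WHERE filters rows before.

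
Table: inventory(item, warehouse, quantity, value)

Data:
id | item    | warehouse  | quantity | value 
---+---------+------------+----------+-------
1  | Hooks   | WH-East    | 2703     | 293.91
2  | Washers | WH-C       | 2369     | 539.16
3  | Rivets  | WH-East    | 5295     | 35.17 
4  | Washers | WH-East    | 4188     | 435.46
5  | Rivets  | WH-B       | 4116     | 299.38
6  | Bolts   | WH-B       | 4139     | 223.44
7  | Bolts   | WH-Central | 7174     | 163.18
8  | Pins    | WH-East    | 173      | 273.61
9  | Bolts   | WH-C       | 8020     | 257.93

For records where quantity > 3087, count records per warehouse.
SELECT warehouse, COUNT(*)
FROM inventory
WHERE quantity > 3087
GROUP BY warehouse

Note: WHERE filters rows before grouping.

Result:
  WH-B: 2
  WH-C: 1
  WH-Central: 1
  WH-East: 2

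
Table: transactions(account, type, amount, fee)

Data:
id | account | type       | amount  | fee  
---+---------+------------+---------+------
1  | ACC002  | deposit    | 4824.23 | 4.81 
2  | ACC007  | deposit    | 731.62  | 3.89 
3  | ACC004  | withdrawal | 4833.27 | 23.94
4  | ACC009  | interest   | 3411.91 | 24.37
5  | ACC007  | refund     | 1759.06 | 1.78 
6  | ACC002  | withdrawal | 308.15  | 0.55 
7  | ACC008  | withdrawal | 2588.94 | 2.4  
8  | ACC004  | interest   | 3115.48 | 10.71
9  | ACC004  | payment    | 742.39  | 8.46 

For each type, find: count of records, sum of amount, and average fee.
SELECT type,
       COUNT(*) as cnt,
       SUM(amount) as total_amount,
       AVG(fee) as avg_fee
FROM transactions
GROUP BY type

Result:
  deposit: 2 records, 5555.85 total amount, 4.35 avg fee
  interest: 2 records, 6527.39 total amount, 17.54 avg fee
  payment: 1 records, 742.39 total amount, 8.46 avg fee
  refund: 1 records, 1759.06 total amount, 1.78 avg fee
  withdrawal: 3 records, 7730.36 total amount, 8.96 avg fee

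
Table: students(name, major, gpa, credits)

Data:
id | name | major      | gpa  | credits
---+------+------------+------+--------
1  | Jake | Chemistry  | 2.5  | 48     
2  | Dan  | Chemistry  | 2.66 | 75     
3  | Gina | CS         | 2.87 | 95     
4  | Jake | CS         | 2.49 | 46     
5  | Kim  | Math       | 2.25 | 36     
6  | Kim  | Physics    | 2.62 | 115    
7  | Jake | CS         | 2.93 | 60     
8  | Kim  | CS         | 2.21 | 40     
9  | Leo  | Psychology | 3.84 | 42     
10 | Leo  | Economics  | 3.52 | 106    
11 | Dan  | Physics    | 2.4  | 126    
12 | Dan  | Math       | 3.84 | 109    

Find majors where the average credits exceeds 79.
SELECT major, AVG(credits)
FROM students
GROUP BY major
HAVING AVG(credits) > 79

Result:
  Economics: avg=106.00
  Physics: avg=120.50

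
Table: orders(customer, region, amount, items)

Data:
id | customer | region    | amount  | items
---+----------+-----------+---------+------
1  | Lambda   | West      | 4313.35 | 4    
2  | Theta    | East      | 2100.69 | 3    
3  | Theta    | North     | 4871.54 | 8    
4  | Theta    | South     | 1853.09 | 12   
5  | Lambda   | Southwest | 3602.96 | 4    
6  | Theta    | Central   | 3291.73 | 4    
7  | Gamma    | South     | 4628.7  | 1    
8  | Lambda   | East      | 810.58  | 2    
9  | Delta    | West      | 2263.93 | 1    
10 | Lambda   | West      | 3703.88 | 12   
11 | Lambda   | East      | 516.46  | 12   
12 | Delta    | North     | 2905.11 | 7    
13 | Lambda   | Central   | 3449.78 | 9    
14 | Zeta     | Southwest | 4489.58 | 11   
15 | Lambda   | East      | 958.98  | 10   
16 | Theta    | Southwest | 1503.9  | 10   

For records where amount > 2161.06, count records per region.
SELECT region, COUNT(*)
FROM orders
WHERE amount > 2161.06
GROUP BY region

Note: WHERE filters rows before grouping.

Result:
  Central: 2
  North: 2
  South: 1
  Southwest: 2
  West: 3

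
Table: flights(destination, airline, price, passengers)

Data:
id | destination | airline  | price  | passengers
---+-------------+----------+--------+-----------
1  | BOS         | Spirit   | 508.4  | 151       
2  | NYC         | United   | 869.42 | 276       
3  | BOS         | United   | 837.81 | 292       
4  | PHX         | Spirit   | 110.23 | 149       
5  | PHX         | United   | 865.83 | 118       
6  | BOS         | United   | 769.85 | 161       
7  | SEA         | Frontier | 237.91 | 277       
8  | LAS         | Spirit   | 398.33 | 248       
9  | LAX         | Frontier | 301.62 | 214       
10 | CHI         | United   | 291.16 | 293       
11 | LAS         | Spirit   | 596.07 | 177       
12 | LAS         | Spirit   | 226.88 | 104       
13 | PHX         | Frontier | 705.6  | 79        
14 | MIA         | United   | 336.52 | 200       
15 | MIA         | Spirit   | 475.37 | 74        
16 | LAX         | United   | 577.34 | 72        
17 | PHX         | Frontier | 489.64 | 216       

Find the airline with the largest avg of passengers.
SELECT airline, AVG(passengers) as val
FROM flights
GROUP BY airline
ORDER BY val DESC
LIMIT 1

Result: United with avg(passengers) = 201.71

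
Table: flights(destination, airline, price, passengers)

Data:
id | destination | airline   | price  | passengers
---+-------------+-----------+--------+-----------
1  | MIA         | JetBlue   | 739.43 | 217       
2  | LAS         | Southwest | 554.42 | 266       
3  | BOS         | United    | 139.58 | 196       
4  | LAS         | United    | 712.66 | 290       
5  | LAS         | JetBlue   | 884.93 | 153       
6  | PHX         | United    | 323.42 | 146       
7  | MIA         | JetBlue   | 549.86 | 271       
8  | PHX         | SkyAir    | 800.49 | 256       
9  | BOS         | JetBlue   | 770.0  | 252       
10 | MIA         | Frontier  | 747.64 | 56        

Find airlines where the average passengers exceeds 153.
SELECT airline, AVG(passengers)
FROM flights
GROUP BY airline
HAVING AVG(passengers) > 153

Result:
  JetBlue: avg=223.25
  SkyAir: avg=256.00
  Southwest: avg=266.00
  United: avg=210.67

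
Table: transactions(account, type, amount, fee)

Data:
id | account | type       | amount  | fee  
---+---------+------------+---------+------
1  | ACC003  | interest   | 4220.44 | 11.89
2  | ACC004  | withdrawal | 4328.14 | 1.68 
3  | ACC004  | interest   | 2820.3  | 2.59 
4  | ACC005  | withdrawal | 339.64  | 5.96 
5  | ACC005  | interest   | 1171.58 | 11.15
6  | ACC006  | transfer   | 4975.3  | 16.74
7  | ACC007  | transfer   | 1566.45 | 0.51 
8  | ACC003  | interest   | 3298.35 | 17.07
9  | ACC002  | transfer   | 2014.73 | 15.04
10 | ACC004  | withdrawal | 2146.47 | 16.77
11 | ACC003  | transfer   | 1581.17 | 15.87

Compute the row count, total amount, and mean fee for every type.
SELECT type,
       COUNT(*) as cnt,
       SUM(amount) as total_amount,
       AVG(fee) as avg_fee
FROM transactions
GROUP BY type

Result:
  interest: 4 records, 11510.67 total amount, 10.68 avg fee
  transfer: 4 records, 10137.65 total amount, 12.04 avg fee
  withdrawal: 3 records, 6814.25 total amount, 8.14 avg fee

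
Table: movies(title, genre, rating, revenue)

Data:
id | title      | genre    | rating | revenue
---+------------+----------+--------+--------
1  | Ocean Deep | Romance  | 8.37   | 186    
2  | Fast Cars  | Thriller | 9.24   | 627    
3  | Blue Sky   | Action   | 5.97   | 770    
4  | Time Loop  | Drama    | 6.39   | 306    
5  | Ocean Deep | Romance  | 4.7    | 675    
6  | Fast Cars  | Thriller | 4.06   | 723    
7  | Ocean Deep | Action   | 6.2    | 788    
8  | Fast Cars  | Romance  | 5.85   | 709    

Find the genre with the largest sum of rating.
SELECT genre, SUM(rating) as val
FROM movies
GROUP BY genre
ORDER BY val DESC
LIMIT 1

Result: Romance with sum(rating) = 18.92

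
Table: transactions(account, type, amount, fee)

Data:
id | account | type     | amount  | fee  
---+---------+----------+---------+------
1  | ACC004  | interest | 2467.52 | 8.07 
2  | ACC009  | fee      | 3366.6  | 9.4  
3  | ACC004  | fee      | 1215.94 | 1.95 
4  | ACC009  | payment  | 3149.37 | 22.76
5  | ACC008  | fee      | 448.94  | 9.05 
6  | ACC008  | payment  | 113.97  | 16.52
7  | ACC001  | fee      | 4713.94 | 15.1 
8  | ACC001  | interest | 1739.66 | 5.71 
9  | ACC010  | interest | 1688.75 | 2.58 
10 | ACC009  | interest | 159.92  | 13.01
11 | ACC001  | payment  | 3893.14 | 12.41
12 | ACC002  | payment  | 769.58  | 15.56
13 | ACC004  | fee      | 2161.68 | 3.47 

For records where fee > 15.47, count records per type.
SELECT type, COUNT(*)
FROM transactions
WHERE fee > 15.47
GROUP BY type

Note: WHERE filters rows before grouping.

Result:
  payment: 3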